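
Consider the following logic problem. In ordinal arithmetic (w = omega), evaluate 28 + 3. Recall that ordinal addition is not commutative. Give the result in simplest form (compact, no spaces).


Compute 28 + 3.
Ordinal + is associative but NOT commutative; for finite n>0, n + w = w but w + n stays w+n.
Both operands finite; ordinal + agrees with natural +: 28 + 3 = 31.
Result = 31

31


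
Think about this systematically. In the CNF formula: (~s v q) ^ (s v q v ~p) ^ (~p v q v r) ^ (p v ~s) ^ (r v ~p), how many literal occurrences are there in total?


Counting literals in each clause:
Clause 1: 2 literal(s)
Clause 2: 3 literal(s)
Clause 3: 3 literal(s)
Clause 4: 2 literal(s)
Clause 5: 2 literal(s)
Total = 12

12


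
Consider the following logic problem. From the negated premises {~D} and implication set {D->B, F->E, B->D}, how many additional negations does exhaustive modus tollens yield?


Initial negated facts: {~D}
Apply modus tollens to closure:
  ~D and B->D  =>  ~B
Final negated: {~B, ~D}
New negations: {~B}
Count = 1

1


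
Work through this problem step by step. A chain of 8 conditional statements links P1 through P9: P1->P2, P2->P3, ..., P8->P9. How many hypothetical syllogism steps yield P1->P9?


With 8 implications in a chain connecting 9 propositions:
P1->P2, P2->P3, ..., P8->P9
Steps needed = (number of implications) - 1 = 8 - 1 = 7

7


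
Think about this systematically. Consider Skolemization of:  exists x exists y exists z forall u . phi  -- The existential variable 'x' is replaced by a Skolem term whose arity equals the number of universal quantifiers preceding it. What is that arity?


Quantifier prefix: exists x exists y exists z forall u
'x' is existentially quantified at position 1.
No universal quantifiers precede it.
Skolem function arity = 0 (a Skolem constant)

0


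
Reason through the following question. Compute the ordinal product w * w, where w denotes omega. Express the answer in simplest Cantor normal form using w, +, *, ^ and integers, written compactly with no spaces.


Compute w * w.
Ordinal * is associative and left-distributive over +, but NOT commutative; for finite n>1, n*w = w but w*n stays w*n.
w * w = w^2 by definition.
Result = w^2

w^2


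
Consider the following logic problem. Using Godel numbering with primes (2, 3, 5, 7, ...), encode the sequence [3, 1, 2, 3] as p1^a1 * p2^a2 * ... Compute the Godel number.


Encode each element as an exponent of the corresponding prime:
  2^3 = 8
  3^1 = 3
  5^2 = 25
  7^3 = 343
Product = 8 * 3 * 25 * 343 = 205800

205800


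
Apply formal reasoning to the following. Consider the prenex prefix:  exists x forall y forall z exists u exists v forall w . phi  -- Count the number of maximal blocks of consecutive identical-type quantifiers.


Quantifier-type sequence: E A A E E A  (A=forall, E=exists)
Group into maximal same-type runs:
  Ex1 | Ax2 | Ex2 | Ax1
Number of blocks = 4

4


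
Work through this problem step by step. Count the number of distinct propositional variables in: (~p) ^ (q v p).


Identify each variable that appears in the formula.
Variables found: p, q
Count = 2

2


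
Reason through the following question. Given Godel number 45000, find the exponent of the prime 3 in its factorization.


Factorize 45000 by dividing by 3 repeatedly.
Division steps: 3 divides 45000 exactly 2 time(s).
Exponent of 3 = 2

2


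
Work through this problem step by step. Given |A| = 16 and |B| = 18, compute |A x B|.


The Cartesian product A x B contains all ordered pairs (a, b).
|A x B| = |A| * |B| = 16 * 18 = 288

288


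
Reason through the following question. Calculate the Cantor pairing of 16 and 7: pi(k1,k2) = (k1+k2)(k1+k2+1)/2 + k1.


k1 + k2 = 23
(k1+k2)(k1+k2+1)/2 = 23 * 24 / 2 = 276
pi = 276 + 16 = 292

292


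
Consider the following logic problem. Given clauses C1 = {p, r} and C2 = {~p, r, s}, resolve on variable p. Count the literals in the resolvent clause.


Remove p from C1 and ~p from C2.
C1 remainder: {r}
C2 remainder: {r, s}
Union (resolvent): {r, s}
Resolvent has 2 literal(s).

2


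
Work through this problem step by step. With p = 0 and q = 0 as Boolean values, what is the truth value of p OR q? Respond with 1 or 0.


p = 0, q = 0
Operation: p OR q
Evaluate: 0 OR 0 = 0

0


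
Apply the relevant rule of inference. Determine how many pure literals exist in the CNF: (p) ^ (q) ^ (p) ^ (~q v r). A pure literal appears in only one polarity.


Check each variable for pure literal status:
p: pure positive
q: mixed (not pure)
r: pure positive
Pure literal count = 2

2


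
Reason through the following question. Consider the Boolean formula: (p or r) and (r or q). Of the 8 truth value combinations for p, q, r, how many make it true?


Evaluate all 8 assignments for p, q, r:
p=0, q=0, r=0: 0
p=0, q=0, r=1: 1
p=0, q=1, r=0: 0
p=0, q=1, r=1: 1
p=1, q=0, r=0: 0
p=1, q=0, r=1: 1
p=1, q=1, r=0: 1
p=1, q=1, r=1: 1
Satisfying count = 5

5


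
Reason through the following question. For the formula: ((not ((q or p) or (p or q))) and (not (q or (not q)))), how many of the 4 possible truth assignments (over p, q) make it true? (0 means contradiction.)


Check all 4 assignments:
p=0, q=0: 0
p=0, q=1: 0
p=1, q=0: 0
p=1, q=1: 0
Count of True = 0

0


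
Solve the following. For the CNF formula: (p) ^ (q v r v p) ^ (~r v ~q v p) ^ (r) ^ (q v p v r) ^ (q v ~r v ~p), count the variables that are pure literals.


Check each variable for pure literal status:
p: mixed (not pure)
q: mixed (not pure)
r: mixed (not pure)
Pure literal count = 0

0


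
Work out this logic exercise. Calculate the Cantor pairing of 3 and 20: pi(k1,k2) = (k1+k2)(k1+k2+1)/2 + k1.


k1 + k2 = 23
(k1+k2)(k1+k2+1)/2 = 23 * 24 / 2 = 276
pi = 276 + 3 = 279

279


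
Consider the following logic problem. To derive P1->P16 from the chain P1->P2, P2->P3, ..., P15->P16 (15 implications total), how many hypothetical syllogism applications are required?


With 15 implications in a chain connecting 16 propositions:
P1->P2, P2->P3, ..., P15->P16
Steps needed = (number of implications) - 1 = 15 - 1 = 14

14


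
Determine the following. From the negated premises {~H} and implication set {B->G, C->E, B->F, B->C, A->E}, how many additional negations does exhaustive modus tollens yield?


Initial negated facts: {~H}
Apply modus tollens to closure:
  (no implication fires)
Final negated: {~H}
New negations: {(none)}
Count = 0

0


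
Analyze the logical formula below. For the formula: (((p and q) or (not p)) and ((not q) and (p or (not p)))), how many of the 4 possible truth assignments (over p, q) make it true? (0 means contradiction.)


Check all 4 assignments:
p=0, q=0: 1
p=0, q=1: 0
p=1, q=0: 0
p=1, q=1: 0
Count of True = 1

1


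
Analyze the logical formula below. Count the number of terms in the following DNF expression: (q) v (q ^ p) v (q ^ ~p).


A DNF formula is a disjunction of terms (conjunctions).
Terms are separated by v.
Counting the disjuncts: 3 terms.

3


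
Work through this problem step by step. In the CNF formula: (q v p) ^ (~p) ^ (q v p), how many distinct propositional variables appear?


Identify each variable that appears in the formula.
Variables found: p, q
Count = 2

2


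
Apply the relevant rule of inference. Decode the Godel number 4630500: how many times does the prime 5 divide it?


Factorize 4630500 by dividing by 5 repeatedly.
Division steps: 5 divides 4630500 exactly 3 time(s).
Exponent of 5 = 3

3


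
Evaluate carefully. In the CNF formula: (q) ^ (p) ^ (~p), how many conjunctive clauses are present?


A CNF formula is a conjunction of clauses.
Clauses are separated by ^.
Counting the conjuncts: 3 clauses.

3


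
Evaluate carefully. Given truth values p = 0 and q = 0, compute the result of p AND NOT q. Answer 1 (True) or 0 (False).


p = 0, q = 0
Operation: p AND NOT q
Evaluate: 0 AND NOT 0 = 0

0


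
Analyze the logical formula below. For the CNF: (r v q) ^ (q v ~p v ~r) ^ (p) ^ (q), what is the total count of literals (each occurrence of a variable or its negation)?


Counting literals in each clause:
Clause 1: 2 literal(s)
Clause 2: 3 literal(s)
Clause 3: 1 literal(s)
Clause 4: 1 literal(s)
Total = 7

7


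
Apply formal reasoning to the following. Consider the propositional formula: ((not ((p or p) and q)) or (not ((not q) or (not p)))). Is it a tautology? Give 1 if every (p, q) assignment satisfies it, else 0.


Check all 4 assignments:
p=0, q=0: 1
p=0, q=1: 1
p=1, q=0: 1
p=1, q=1: 1
Satisfying count = 4/4.
Tautology iff count = 4: yes.

1


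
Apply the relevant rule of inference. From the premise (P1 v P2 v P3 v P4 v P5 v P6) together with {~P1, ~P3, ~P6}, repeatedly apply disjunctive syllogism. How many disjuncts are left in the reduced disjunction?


Original disjuncts (6): P1, P2, P3, P4, P5, P6
Negated (eliminate): ~P1, ~P3, ~P6
Remaining disjuncts: P2, P4, P5
Count = 6 - 3 = 3

3


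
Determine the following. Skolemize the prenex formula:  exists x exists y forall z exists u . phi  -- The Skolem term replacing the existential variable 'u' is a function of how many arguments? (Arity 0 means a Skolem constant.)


Quantifier prefix: exists x exists y forall z exists u
'u' is existentially quantified at position 4.
Universal variables preceding it: z
Skolem function arity = 1

1


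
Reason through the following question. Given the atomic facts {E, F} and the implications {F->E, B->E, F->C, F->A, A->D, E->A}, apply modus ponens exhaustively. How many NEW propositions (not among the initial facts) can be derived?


Initial facts: {E, F}
Apply modus ponens to closure:
  F and F->C  =>  C
  F and F->A  =>  A
  A and A->D  =>  D
Final known: {A, C, D, E, F}
New propositions: {A, C, D}
Count = 3

3


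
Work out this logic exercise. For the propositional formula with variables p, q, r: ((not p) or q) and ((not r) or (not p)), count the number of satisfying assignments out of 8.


Evaluate all 8 assignments for p, q, r:
p=0, q=0, r=0: 1
p=0, q=0, r=1: 1
p=0, q=1, r=0: 1
p=0, q=1, r=1: 1
p=1, q=0, r=0: 0
p=1, q=0, r=1: 0
p=1, q=1, r=0: 1
p=1, q=1, r=1: 0
Satisfying count = 5

5


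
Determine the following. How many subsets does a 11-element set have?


The power set of a set with n elements has 2^n elements.
|P(S)| = 2^11 = 2048

2048


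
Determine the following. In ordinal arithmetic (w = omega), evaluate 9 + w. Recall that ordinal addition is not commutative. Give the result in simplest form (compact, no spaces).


Compute 9 + w.
Ordinal + is associative but NOT commutative; for finite n>0, n + w = w but w + n stays w+n.
Any finite left addend is absorbed by w on the right: 9 + w = w.
Result = w

w


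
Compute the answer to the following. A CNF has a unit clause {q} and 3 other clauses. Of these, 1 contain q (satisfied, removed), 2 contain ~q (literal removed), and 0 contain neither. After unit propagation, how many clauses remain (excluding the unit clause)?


Satisfied (removed): 1
Shortened (remain): 2
Unchanged (remain): 0
Remaining = 2 + 0 = 2

2


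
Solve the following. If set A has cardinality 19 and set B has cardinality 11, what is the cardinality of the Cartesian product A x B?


The Cartesian product A x B contains all ordered pairs (a, b).
|A x B| = |A| * |B| = 19 * 11 = 209

209


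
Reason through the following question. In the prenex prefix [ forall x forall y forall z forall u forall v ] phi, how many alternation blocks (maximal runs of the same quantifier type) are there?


Quantifier-type sequence: A A A A A  (A=forall, E=exists)
Group into maximal same-type runs:
  Ax5
Number of blocks = 1

1


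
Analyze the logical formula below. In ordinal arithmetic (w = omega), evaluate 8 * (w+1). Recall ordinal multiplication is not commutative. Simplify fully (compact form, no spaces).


Compute 8 * (w+1).
Ordinal * is associative and left-distributive over +, but NOT commutative; for finite n>1, n*w = w but w*n stays w*n.
By left-distributivity: 8 * (w+1) = 8*w + 8*1 = w + 8 = w+8.
Result = w+8

w+8


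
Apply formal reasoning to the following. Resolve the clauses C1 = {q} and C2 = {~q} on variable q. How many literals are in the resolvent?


Remove q from C1 and ~q from C2.
C1 remainder: {}
C2 remainder: {}
Union (resolvent): {} (empty clause)
Resolvent has 0 literal(s).

0


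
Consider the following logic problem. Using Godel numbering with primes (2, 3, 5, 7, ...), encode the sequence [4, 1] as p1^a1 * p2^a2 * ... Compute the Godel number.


Encode each element as an exponent of the corresponding prime:
  2^4 = 16
  3^1 = 3
Product = 16 * 3 = 48

48


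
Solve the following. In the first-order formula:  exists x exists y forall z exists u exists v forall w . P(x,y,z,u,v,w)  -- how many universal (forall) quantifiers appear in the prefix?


Quantifier prefix: exists x exists y forall z exists u exists v forall w
Mark each quantifier type:
  E E U E E U
Universal count = 2, Existential count = 4
Asked for universal (forall) quantifiers: 2

2


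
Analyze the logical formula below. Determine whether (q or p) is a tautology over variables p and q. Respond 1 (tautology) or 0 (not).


Check all 4 assignments:
p=0, q=0: 0
p=0, q=1: 1
p=1, q=0: 1
p=1, q=1: 1
Satisfying count = 3/4.
Tautology iff count = 4: no.

0


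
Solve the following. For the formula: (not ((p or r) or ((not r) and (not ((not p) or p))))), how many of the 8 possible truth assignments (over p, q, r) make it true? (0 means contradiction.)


Check all 8 assignments:
p=0, q=0, r=0: 1
p=0, q=0, r=1: 0
p=0, q=1, r=0: 1
p=0, q=1, r=1: 0
p=1, q=0, r=0: 0
p=1, q=0, r=1: 0
p=1, q=1, r=0: 0
p=1, q=1, r=1: 0
Count of True = 2

2


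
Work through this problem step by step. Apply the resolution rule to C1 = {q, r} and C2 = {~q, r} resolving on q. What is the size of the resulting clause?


Remove q from C1 and ~q from C2.
C1 remainder: {r}
C2 remainder: {r}
Union (resolvent): {r}
Resolvent has 1 literal(s).

1


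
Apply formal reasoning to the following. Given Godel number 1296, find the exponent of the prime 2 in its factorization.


Factorize 1296 by dividing by 2 repeatedly.
Division steps: 2 divides 1296 exactly 4 time(s).
Exponent of 2 = 4

4


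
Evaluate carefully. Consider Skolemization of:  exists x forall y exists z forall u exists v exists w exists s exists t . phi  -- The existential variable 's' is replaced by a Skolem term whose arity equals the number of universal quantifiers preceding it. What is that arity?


Quantifier prefix: exists x forall y exists z forall u exists v exists w exists s exists t
's' is existentially quantified at position 7.
Universal variables preceding it: y, u
Skolem function arity = 2

2


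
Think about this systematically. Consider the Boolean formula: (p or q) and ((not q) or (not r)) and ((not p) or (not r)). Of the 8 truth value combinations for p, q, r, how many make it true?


Evaluate all 8 assignments for p, q, r:
p=0, q=0, r=0: 0
p=0, q=0, r=1: 0
p=0, q=1, r=0: 1
p=0, q=1, r=1: 0
p=1, q=0, r=0: 1
p=1, q=0, r=1: 0
p=1, q=1, r=0: 1
p=1, q=1, r=1: 0
Satisfying count = 3

3


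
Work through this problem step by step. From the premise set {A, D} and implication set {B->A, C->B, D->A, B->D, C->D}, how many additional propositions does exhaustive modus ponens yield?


Initial facts: {A, D}
Apply modus ponens to closure:
  (no implication fires)
Final known: {A, D}
New propositions: {(none)}
Count = 0

0


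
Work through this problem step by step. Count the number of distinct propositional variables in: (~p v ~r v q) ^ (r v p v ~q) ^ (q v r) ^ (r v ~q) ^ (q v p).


Identify each variable that appears in the formula.
Variables found: p, q, r
Count = 3

3


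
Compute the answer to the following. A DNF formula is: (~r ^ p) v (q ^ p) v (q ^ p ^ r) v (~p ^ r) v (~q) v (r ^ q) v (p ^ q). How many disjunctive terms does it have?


A DNF formula is a disjunction of terms (conjunctions).
Terms are separated by v.
Counting the disjuncts: 7 terms.

7


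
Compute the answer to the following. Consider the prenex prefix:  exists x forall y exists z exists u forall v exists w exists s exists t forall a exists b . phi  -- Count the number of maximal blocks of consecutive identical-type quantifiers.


Quantifier-type sequence: E A E E A E E E A E  (A=forall, E=exists)
Group into maximal same-type runs:
  Ex1 | Ax1 | Ex2 | Ax1 | Ex3 | Ax1 | Ex1
Number of blocks = 7

7


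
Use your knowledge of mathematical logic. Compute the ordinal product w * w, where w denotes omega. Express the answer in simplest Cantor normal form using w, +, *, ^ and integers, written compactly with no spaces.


Compute w * w.
Ordinal * is associative and left-distributive over +, but NOT commutative; for finite n>1, n*w = w but w*n stays w*n.
w * w = w^2 by definition.
Result = w^2

w^2


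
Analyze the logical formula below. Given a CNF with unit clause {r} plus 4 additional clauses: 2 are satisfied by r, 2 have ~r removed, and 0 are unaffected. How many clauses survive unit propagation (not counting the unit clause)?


Satisfied (removed): 2
Shortened (remain): 2
Unchanged (remain): 0
Remaining = 2 + 0 = 2

2


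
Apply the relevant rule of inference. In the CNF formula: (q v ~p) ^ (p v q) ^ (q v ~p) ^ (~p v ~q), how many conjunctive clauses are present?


A CNF formula is a conjunction of clauses.
Clauses are separated by ^.
Counting the conjuncts: 4 clauses.

4


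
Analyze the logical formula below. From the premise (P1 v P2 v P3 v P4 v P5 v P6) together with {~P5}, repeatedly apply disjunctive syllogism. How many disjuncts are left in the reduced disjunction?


Original disjuncts (6): P1, P2, P3, P4, P5, P6
Negated (eliminate): ~P5
Remaining disjuncts: P1, P2, P3, P4, P6
Count = 6 - 1 = 5

5


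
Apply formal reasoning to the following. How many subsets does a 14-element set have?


The power set of a set with n elements has 2^n elements.
|P(S)| = 2^14 = 16384

16384


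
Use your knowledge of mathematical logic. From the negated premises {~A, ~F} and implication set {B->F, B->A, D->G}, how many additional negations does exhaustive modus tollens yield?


Initial negated facts: {~A, ~F}
Apply modus tollens to closure:
  ~F and B->F  =>  ~B
Final negated: {~A, ~B, ~F}
New negations: {~B}
Count = 1

1


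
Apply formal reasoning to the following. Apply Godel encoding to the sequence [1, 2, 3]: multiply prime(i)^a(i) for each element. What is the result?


Encode each element as an exponent of the corresponding prime:
  2^1 = 2
  3^2 = 9
  5^3 = 125
Product = 2 * 9 * 125 = 2250

2250


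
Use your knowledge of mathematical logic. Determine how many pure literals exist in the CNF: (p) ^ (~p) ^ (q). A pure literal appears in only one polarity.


Check each variable for pure literal status:
p: mixed (not pure)
q: pure positive
r: absent (not pure)
Pure literal count = 1

1


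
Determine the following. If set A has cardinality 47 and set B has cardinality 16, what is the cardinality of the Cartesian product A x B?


The Cartesian product A x B contains all ordered pairs (a, b).
|A x B| = |A| * |B| = 47 * 16 = 752

752


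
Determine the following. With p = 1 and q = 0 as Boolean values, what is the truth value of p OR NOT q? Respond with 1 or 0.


p = 1, q = 0
Operation: p OR NOT q
Evaluate: 1 OR NOT 0 = 1

1


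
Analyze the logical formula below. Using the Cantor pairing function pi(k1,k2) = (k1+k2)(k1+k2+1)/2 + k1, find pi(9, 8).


k1 + k2 = 17
(k1+k2)(k1+k2+1)/2 = 17 * 18 / 2 = 153
pi = 153 + 9 = 162

162


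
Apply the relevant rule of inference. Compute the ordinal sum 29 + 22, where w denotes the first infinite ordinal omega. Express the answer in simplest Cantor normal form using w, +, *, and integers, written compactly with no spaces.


Compute 29 + 22.
Ordinal + is associative but NOT commutative; for finite n>0, n + w = w but w + n stays w+n.
Both operands finite; ordinal + agrees with natural +: 29 + 22 = 51.
Result = 51

51


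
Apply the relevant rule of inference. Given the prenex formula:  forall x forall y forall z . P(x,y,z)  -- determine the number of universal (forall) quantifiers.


Quantifier prefix: forall x forall y forall z
Mark each quantifier type:
  U U U
Universal count = 3, Existential count = 0
Asked for universal (forall) quantifiers: 3

3


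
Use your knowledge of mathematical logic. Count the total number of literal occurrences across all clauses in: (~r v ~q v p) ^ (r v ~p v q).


Counting literals in each clause:
Clause 1: 3 literal(s)
Clause 2: 3 literal(s)
Total = 6

6


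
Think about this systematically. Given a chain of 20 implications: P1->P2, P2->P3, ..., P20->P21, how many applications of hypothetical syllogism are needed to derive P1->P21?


With 20 implications in a chain connecting 21 propositions:
P1->P2, P2->P3, ..., P20->P21
Steps needed = (number of implications) - 1 = 20 - 1 = 19

19


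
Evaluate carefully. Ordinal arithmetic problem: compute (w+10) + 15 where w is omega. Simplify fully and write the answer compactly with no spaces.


Compute (w+10) + 15.
Ordinal + is associative but NOT commutative; for finite n>0, n + w = w but w + n stays w+n.
By associativity: (w+10) + 15 = w + (10+15) = w+25.
Result = w+25

w+25


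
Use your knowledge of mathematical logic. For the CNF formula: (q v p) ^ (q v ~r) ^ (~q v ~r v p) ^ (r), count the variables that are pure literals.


Check each variable for pure literal status:
p: pure positive
q: mixed (not pure)
r: mixed (not pure)
Pure literal count = 1

1


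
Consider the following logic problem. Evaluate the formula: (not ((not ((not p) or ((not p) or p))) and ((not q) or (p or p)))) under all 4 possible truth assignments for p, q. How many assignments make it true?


Check all 4 assignments:
p=0, q=0: 1
p=0, q=1: 1
p=1, q=0: 1
p=1, q=1: 1
Count of True = 4

4


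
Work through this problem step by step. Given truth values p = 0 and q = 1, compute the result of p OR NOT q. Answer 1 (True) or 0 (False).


p = 0, q = 1
Operation: p OR NOT q
Evaluate: 0 OR NOT 1 = 0

0


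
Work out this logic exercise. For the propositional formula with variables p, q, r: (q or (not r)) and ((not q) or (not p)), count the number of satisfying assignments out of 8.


Evaluate all 8 assignments for p, q, r:
p=0, q=0, r=0: 1
p=0, q=0, r=1: 0
p=0, q=1, r=0: 1
p=0, q=1, r=1: 1
p=1, q=0, r=0: 1
p=1, q=0, r=1: 0
p=1, q=1, r=0: 0
p=1, q=1, r=1: 0
Satisfying count = 4

4


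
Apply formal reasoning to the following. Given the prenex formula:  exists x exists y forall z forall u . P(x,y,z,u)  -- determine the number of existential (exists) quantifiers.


Quantifier prefix: exists x exists y forall z forall u
Mark each quantifier type:
  E E U U
Universal count = 2, Existential count = 2
Asked for existential (exists) quantifiers: 2

2


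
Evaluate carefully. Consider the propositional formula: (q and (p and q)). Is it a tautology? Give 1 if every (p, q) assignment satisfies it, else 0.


Check all 4 assignments:
p=0, q=0: 0
p=0, q=1: 0
p=1, q=0: 0
p=1, q=1: 1
Satisfying count = 1/4.
Tautology iff count = 4: no.

0


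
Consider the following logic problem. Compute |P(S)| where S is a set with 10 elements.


The power set of a set with n elements has 2^n elements.
|P(S)| = 2^10 = 1024

1024


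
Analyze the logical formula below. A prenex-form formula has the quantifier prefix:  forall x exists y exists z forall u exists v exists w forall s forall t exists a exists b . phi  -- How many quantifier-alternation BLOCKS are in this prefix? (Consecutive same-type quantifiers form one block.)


Quantifier-type sequence: A E E A E E A A E E  (A=forall, E=exists)
Group into maximal same-type runs:
  Ax1 | Ex2 | Ax1 | Ex2 | Ax2 | Ex2
Number of blocks = 6

6


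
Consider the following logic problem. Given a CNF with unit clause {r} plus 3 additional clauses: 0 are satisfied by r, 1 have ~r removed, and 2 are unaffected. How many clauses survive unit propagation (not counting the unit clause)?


Satisfied (removed): 0
Shortened (remain): 1
Unchanged (remain): 2
Remaining = 1 + 2 = 3

3


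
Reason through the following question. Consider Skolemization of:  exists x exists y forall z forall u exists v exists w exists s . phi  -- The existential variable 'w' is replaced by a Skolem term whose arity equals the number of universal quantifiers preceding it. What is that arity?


Quantifier prefix: exists x exists y forall z forall u exists v exists w exists s
'w' is existentially quantified at position 6.
Universal variables preceding it: z, u
Skolem function arity = 2

2


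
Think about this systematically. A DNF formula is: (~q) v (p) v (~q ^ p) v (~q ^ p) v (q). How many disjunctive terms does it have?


A DNF formula is a disjunction of terms (conjunctions).
Terms are separated by v.
Counting the disjuncts: 5 terms.

5


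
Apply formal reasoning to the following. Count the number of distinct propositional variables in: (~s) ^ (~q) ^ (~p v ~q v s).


Identify each variable that appears in the formula.
Variables found: p, q, s
Count = 3

3


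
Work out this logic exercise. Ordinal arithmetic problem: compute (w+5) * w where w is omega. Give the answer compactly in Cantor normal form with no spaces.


Compute (w+5) * w.
Ordinal * is associative and left-distributive over +, but NOT commutative; for finite n>1, n*w = w but w*n stays w*n.
(w+5) * w = sup{(w+5)*k : k<w} = sup{w*k+5} = w^2 (the +5 tail is absorbed in the limit).
Result = w^2

w^2


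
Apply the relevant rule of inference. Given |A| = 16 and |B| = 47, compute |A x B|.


The Cartesian product A x B contains all ordered pairs (a, b).
|A x B| = |A| * |B| = 16 * 47 = 752

752


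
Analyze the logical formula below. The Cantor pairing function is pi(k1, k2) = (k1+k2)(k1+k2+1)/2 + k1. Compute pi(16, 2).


k1 + k2 = 18
(k1+k2)(k1+k2+1)/2 = 18 * 19 / 2 = 171
pi = 171 + 16 = 187

187


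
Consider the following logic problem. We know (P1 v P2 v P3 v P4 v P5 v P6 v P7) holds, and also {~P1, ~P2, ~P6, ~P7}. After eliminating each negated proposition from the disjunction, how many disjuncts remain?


Original disjuncts (7): P1, P2, P3, P4, P5, P6, P7
Negated (eliminate): ~P1, ~P2, ~P6, ~P7
Remaining disjuncts: P3, P4, P5
Count = 7 - 4 = 3

3


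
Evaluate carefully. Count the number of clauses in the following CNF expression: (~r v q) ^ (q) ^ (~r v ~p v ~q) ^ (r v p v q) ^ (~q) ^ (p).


A CNF formula is a conjunction of clauses.
Clauses are separated by ^.
Counting the conjuncts: 6 clauses.

6


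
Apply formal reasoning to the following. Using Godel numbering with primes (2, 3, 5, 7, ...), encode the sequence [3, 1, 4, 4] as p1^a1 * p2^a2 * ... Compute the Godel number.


Encode each element as an exponent of the corresponding prime:
  2^3 = 8
  3^1 = 3
  5^4 = 625
  7^4 = 2401
Product = 8 * 3 * 625 * 2401 = 36015000

36015000


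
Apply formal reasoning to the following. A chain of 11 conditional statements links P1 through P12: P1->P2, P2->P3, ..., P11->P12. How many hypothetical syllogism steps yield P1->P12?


With 11 implications in a chain connecting 12 propositions:
P1->P2, P2->P3, ..., P11->P12
Steps needed = (number of implications) - 1 = 11 - 1 = 10

10


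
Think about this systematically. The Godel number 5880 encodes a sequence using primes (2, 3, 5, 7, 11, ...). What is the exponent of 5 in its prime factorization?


Factorize 5880 by dividing by 5 repeatedly.
Division steps: 5 divides 5880 exactly 1 time(s).
Exponent of 5 = 1

1


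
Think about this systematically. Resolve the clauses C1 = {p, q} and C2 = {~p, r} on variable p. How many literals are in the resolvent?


Remove p from C1 and ~p from C2.
C1 remainder: {q}
C2 remainder: {r}
Union (resolvent): {q, r}
Resolvent has 2 literal(s).

2


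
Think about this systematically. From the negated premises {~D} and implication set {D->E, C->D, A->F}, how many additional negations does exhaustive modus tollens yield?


Initial negated facts: {~D}
Apply modus tollens to closure:
  ~D and C->D  =>  ~C
Final negated: {~C, ~D}
New negations: {~C}
Count = 1

1


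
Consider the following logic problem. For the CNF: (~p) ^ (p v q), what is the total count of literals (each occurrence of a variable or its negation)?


Counting literals in each clause:
Clause 1: 1 literal(s)
Clause 2: 2 literal(s)
Total = 3

3


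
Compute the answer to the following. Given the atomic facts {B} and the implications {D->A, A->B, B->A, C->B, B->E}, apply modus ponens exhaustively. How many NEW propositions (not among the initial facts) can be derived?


Initial facts: {B}
Apply modus ponens to closure:
  B and B->A  =>  A
  B and B->E  =>  E
Final known: {A, B, E}
New propositions: {A, E}
Count = 2

2


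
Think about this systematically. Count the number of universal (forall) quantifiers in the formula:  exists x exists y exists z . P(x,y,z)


Quantifier prefix: exists x exists y exists z
Mark each quantifier type:
  E E E
Universal count = 0, Existential count = 3
Asked for universal (forall) quantifiers: 0

0


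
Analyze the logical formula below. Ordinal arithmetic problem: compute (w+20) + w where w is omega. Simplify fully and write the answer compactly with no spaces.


Compute (w+20) + w.
Ordinal + is associative but NOT commutative; for finite n>0, n + w = w but w + n stays w+n.
(w+20) + w = w + (20+w) = w + w = w*2 (the finite tail 20 is absorbed by the right w).
Result = w*2

w*2


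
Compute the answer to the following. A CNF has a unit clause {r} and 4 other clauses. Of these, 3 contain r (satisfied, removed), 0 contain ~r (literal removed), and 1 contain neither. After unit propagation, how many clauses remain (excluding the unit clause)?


Satisfied (removed): 3
Shortened (remain): 0
Unchanged (remain): 1
Remaining = 0 + 1 = 1

1


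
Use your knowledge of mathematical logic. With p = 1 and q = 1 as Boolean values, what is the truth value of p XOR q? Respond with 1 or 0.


p = 1, q = 1
Operation: p XOR q
Evaluate: 1 XOR 1 = 0

0


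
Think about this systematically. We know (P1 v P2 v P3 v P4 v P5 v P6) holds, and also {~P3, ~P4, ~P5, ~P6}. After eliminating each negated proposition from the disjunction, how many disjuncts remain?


Original disjuncts (6): P1, P2, P3, P4, P5, P6
Negated (eliminate): ~P3, ~P4, ~P5, ~P6
Remaining disjuncts: P1, P2
Count = 6 - 4 = 2

2


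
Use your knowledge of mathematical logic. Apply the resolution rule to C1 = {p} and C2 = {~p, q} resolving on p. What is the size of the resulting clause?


Remove p from C1 and ~p from C2.
C1 remainder: {}
C2 remainder: {q}
Union (resolvent): {q}
Resolvent has 1 literal(s).

1


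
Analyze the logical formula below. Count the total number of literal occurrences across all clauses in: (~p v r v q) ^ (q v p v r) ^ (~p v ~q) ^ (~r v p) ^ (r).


Counting literals in each clause:
Clause 1: 3 literal(s)
Clause 2: 3 literal(s)
Clause 3: 2 literal(s)
Clause 4: 2 literal(s)
Clause 5: 1 literal(s)
Total = 11

11


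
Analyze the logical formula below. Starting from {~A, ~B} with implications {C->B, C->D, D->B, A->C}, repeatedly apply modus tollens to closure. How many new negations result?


Initial negated facts: {~A, ~B}
Apply modus tollens to closure:
  ~B and C->B  =>  ~C
  ~B and D->B  =>  ~D
Final negated: {~A, ~B, ~C, ~D}
New negations: {~C, ~D}
Count = 2

2


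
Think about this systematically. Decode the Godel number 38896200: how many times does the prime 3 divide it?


Factorize 38896200 by dividing by 3 repeatedly.
Division steps: 3 divides 38896200 exactly 4 time(s).
Exponent of 3 = 4

4


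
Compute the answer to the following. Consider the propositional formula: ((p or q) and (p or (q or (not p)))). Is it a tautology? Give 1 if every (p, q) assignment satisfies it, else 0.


Check all 4 assignments:
p=0, q=0: 0
p=0, q=1: 1
p=1, q=0: 1
p=1, q=1: 1
Satisfying count = 3/4.
Tautology iff count = 4: no.

0


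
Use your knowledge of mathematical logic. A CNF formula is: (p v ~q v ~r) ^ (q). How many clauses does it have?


A CNF formula is a conjunction of clauses.
Clauses are separated by ^.
Counting the conjuncts: 2 clauses.

2


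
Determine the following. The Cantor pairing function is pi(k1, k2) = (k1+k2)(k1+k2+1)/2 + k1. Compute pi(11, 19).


k1 + k2 = 30
(k1+k2)(k1+k2+1)/2 = 30 * 31 / 2 = 465
pi = 465 + 11 = 476

476


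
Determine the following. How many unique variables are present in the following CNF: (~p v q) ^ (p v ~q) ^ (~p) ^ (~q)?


Identify each variable that appears in the formula.
Variables found: p, q
Count = 2

2


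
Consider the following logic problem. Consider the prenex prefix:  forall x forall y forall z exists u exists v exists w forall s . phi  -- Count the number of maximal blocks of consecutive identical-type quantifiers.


Quantifier-type sequence: A A A E E E A  (A=forall, E=exists)
Group into maximal same-type runs:
  Ax3 | Ex3 | Ax1
Number of blocks = 3

3


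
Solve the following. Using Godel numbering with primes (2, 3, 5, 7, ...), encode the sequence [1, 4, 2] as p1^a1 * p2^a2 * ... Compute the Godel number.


Encode each element as an exponent of the corresponding prime:
  2^1 = 2
  3^4 = 81
  5^2 = 25
Product = 2 * 81 * 25 = 4050

4050


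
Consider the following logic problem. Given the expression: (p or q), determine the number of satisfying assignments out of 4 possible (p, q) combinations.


Check all 4 assignments:
p=0, q=0: 0
p=0, q=1: 1
p=1, q=0: 1
p=1, q=1: 1
Count of True = 3

3


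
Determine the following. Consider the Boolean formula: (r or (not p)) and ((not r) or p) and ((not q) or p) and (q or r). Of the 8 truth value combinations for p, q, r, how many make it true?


Evaluate all 8 assignments for p, q, r:
p=0, q=0, r=0: 0
p=0, q=0, r=1: 0
p=0, q=1, r=0: 0
p=0, q=1, r=1: 0
p=1, q=0, r=0: 0
p=1, q=0, r=1: 1
p=1, q=1, r=0: 0
p=1, q=1, r=1: 1
Satisfying count = 2

2


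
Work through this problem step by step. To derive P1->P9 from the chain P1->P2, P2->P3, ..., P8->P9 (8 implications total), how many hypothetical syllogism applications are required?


With 8 implications in a chain connecting 9 propositions:
P1->P2, P2->P3, ..., P8->P9
Steps needed = (number of implications) - 1 = 8 - 1 = 7

7


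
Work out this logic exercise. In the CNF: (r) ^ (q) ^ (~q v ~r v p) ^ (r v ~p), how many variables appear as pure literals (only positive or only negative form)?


Check each variable for pure literal status:
p: mixed (not pure)
q: mixed (not pure)
r: mixed (not pure)
Pure literal count = 0

0


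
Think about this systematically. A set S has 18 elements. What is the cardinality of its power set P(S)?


The power set of a set with n elements has 2^n elements.
|P(S)| = 2^18 = 262144

262144


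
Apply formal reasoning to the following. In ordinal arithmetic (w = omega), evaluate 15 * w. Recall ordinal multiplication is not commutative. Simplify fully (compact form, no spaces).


Compute 15 * w.
Ordinal * is associative and left-distributive over +, but NOT commutative; for finite n>1, n*w = w but w*n stays w*n.
For finite n>0, n * w = sup{n*k : k<w} = w. So 15 * w = w.
Result = w

w


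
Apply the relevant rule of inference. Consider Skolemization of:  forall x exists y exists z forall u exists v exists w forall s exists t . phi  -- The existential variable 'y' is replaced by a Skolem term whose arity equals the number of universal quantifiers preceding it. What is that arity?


Quantifier prefix: forall x exists y exists z forall u exists v exists w forall s exists t
'y' is existentially quantified at position 2.
Universal variables preceding it: x
Skolem function arity = 1

1


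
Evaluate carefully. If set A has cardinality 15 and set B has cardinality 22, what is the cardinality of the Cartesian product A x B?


The Cartesian product A x B contains all ordered pairs (a, b).
|A x B| = |A| * |B| = 15 * 22 = 330

330


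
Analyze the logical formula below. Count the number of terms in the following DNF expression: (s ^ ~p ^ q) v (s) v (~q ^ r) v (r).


A DNF formula is a disjunction of terms (conjunctions).
Terms are separated by v.
Counting the disjuncts: 4 terms.

4


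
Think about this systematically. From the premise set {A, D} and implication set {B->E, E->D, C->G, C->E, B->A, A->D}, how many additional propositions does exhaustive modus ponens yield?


Initial facts: {A, D}
Apply modus ponens to closure:
  (no implication fires)
Final known: {A, D}
New propositions: {(none)}
Count = 0

0


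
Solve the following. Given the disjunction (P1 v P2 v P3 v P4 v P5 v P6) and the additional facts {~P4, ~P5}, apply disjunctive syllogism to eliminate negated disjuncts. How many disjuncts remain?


Original disjuncts (6): P1, P2, P3, P4, P5, P6
Negated (eliminate): ~P4, ~P5
Remaining disjuncts: P1, P2, P3, P6
Count = 6 - 2 = 4

4


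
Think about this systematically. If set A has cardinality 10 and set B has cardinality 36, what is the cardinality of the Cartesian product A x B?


The Cartesian product A x B contains all ordered pairs (a, b).
|A x B| = |A| * |B| = 10 * 36 = 360

360


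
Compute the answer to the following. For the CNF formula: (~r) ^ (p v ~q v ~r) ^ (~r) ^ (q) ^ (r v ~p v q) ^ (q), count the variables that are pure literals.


Check each variable for pure literal status:
p: mixed (not pure)
q: mixed (not pure)
r: mixed (not pure)
Pure literal count = 0

0


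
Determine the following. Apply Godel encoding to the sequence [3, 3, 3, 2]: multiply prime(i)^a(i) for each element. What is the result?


Encode each element as an exponent of the corresponding prime:
  2^3 = 8
  3^3 = 27
  5^3 = 125
  7^2 = 49
Product = 8 * 27 * 125 * 49 = 1323000

1323000


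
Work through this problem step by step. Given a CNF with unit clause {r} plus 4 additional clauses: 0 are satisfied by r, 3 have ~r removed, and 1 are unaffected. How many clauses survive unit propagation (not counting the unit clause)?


Satisfied (removed): 0
Shortened (remain): 3
Unchanged (remain): 1
Remaining = 3 + 1 = 4

4


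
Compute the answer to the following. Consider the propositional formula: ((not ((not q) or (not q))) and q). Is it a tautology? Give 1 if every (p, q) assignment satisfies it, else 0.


Check all 4 assignments:
p=0, q=0: 0
p=0, q=1: 1
p=1, q=0: 0
p=1, q=1: 1
Satisfying count = 2/4.
Tautology iff count = 4: no.

0


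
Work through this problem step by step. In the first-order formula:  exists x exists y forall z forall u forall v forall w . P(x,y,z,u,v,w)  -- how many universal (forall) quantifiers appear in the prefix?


Quantifier prefix: exists x exists y forall z forall u forall v forall w
Mark each quantifier type:
  E E U U U U
Universal count = 4, Existential count = 2
Asked for universal (forall) quantifiers: 4

4


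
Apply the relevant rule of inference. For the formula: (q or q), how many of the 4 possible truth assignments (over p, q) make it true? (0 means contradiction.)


Check all 4 assignments:
p=0, q=0: 0
p=0, q=1: 1
p=1, q=0: 0
p=1, q=1: 1
Count of True = 2

2


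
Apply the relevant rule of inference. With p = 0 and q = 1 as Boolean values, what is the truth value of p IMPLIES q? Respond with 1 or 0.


p = 0, q = 1
Operation: p IMPLIES q
Evaluate: 0 IMPLIES 1 = 1

1


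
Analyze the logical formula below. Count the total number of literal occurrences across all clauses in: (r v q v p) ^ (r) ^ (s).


Counting literals in each clause:
Clause 1: 3 literal(s)
Clause 2: 1 literal(s)
Clause 3: 1 literal(s)
Total = 5

5


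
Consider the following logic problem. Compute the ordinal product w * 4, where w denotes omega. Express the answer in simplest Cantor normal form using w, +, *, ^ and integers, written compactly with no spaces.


Compute w * 4.
Ordinal * is associative and left-distributive over +, but NOT commutative; for finite n>1, n*w = w but w*n stays w*n.
w * 4 means 4 copies of w concatenated: w*4.
Result = w*4

w*4
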